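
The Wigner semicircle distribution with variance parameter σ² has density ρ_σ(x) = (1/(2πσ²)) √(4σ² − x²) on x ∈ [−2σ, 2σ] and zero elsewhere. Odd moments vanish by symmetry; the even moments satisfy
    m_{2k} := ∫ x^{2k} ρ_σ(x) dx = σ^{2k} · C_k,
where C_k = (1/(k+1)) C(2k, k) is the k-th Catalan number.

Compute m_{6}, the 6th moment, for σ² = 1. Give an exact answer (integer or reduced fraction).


By the scaled semicircle moment identity, m_{2k} = σ^{2k} · C_k with k = 3.
C_3 = (1/(k+1)) · C(2k, k) = (1/4) · C(6, 3) = (1/4) · 20 = 5.
σ^{2k} = (σ²)^k = (1)^3 = 1.

Therefore m_{6} = σ^{6} · C_3 = 1 · 5 = 5.


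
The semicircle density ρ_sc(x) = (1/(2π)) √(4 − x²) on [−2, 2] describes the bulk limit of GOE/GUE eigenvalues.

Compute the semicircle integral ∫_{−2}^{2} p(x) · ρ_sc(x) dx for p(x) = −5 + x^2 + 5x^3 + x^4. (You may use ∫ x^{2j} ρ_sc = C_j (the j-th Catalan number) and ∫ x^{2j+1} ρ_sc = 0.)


Write p(x) = Σ a_i x^i, split into monomials and integrate each against ρ_sc separately.
Using ∫ x^{2j} ρ_sc = C_j = (1/(j+1)) C(2j, j) (Catalan numbers) and ∫ x^{2j+1} ρ_sc = 0 (odd monomials vanish by symmetry):
  i = 0 (even): a_0 · C_{0} = -5 · 1 = -5
  i = 2 (even): a_2 · C_{1} = 1 · 1 = 1
  i = 3 (odd): ∫ x^3 ρ_sc = 0 (vanishes)
  i = 4 (even): a_4 · C_{2} = 1 · 2 = 2

Summing the contributions: ∫_{−2}^{2} p(x) ρ_sc(x) dx = (-5) + 1 + 2 = -2.


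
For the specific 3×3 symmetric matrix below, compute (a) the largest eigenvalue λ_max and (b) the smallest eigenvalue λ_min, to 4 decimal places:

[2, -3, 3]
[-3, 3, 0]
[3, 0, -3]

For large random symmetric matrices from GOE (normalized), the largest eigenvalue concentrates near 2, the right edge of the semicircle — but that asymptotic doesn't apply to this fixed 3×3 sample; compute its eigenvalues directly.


Since M is real symmetric, all three eigenvalues are real; they are the roots of det(λI − M) = λ³ − (tr M) λ² + s λ − det M, where s is the sum of the principal 2×2 minors.
tr M = 2 + 3 + (-3) = 2.
s = (2·3 − (-3)²) + (2·(-3) − 3²) + (3·(-3) − 0²) = -3 + (-15) + (-9) = -27.
det M (expand along row 1) = 2·(-9) − (-3)·9 + 3·(-9) = -18.
Characteristic polynomial: λ³ − 2λ² − 27λ + 18 = 0.
Substitute λ = y + (tr M)/3 = y + 0.666667 to remove the quadratic term: y³ + p·y + q = 0 with p = s − (tr M)²/3 = -28.333333 and q = −2(tr M)³/27 + (tr M)·s/3 − det M = -0.592593.
Three real roots ⇒ use the trigonometric (Viète) form: r = 2√(−p/3) = 6.146363, φ = arccos(3q/(p·r)) = arccos(0.010208) = 1.560588 rad.
y_k = r·cos(φ/3 − 2πk/3) for k = 0, 1, 2 gives y = 5.333333, -0.020915, -5.312418.
λ_k = y_k + 0.666667 gives λ = 6.0000, 0.6458, -4.6458 (check: the sum is 2.0000 = tr M).

Hence λ_max = 6.0000 and λ_min = -4.6458.


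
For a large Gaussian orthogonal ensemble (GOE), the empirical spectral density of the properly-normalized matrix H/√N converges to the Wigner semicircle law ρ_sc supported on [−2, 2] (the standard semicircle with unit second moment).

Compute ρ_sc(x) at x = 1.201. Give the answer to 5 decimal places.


ρ_sc(x) = (1/(2π)) √(4 − x²). With x = 1.201:
  4 − x² = 4 − (1.201)² = 4 − 1.442401 = 2.557599.
  √(4 − x²) = 1.599250.
  1/(2π) = 0.159155.
  ρ_sc(1.201) = 0.159155 · 1.599250 = 0.254528.

Rounded to 5 decimal places: ρ_sc(1.201) ≈ 0.25453.


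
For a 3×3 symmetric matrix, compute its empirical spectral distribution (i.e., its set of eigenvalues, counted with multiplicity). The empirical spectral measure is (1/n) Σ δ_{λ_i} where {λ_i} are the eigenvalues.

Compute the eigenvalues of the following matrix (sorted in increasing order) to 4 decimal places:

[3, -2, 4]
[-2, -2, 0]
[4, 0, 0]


Since M is real symmetric, all three eigenvalues are real; they are the roots of det(λI − M) = λ³ − (tr M) λ² + s λ − det M, where s is the sum of the principal 2×2 minors.
tr M = 3 + (-2) + 0 = 1.
s = (3·(-2) − (-2)²) + (3·0 − 4²) + ((-2)·0 − 0²) = -10 + (-16) + 0 = -26.
det M (expand along row 1) = 3·0 − (-2)·0 + 4·8 = 32.
Characteristic polynomial: λ³ − λ² − 26λ − 32 = 0.
Substitute λ = y + (tr M)/3 = y + 0.333333 to remove the quadratic term: y³ + p·y + q = 0 with p = s − (tr M)²/3 = -26.333333 and q = −2(tr M)³/27 + (tr M)·s/3 − det M = -40.740741.
Three real roots ⇒ use the trigonometric (Viète) form: r = 2√(−p/3) = 5.925463, φ = arccos(3q/(p·r)) = arccos(0.783289) = 0.670857 rad.
y_k = r·cos(φ/3 − 2πk/3) for k = 0, 1, 2 gives y = 5.777926, -1.750979, -4.026947.
λ_k = y_k + 0.333333 gives λ = 6.1113, -1.4176, -3.6936 (check: the sum is 1.0000 = tr M).

Eigenvalues sorted in increasing order: [-3.6936, -1.4176, 6.1113].


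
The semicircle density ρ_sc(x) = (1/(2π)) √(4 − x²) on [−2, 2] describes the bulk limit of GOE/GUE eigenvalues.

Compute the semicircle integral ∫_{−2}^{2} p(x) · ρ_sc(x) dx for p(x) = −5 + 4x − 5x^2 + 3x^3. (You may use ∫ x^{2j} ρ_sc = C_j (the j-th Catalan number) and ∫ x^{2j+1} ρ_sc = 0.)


Write p(x) = Σ a_i x^i, split into monomials and integrate each against ρ_sc separately.
Using ∫ x^{2j} ρ_sc = C_j = (1/(j+1)) C(2j, j) (Catalan numbers) and ∫ x^{2j+1} ρ_sc = 0 (odd monomials vanish by symmetry):
  i = 0 (even): a_0 · C_{0} = -5 · 1 = -5
  i = 1 (odd): ∫ x^1 ρ_sc = 0 (vanishes)
  i = 2 (even): a_2 · C_{1} = -5 · 1 = -5
  i = 3 (odd): ∫ x^3 ρ_sc = 0 (vanishes)

Summing the contributions: ∫_{−2}^{2} p(x) ρ_sc(x) dx = (-5) + (-5) = -10.


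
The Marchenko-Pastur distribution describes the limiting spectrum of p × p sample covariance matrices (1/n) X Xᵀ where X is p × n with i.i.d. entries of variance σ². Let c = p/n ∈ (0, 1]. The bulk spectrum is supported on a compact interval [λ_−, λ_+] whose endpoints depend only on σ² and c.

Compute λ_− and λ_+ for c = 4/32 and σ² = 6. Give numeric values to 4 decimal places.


c = 4/32 = 0.125000; √c = 0.353553.
λ_− = σ² (1 − √c)² = 6 · (1 − 0.353553)² = 6 · (0.646447)² = 2.507359.
λ_+ = σ² (1 + √c)² = 6 · (1 + 0.353553)² = 6 · (1.353553)² = 10.992641.

Rounded to 4 decimal places: λ_− ≈ 2.5074, λ_+ ≈ 10.9926.


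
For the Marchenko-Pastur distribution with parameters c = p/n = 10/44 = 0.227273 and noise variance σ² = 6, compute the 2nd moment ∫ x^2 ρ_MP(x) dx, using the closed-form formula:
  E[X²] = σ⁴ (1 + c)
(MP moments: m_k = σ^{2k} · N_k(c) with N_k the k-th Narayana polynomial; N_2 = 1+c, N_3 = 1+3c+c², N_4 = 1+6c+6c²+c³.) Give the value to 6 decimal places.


E[X²] = σ⁴ (1 + c) (second MP moment). With σ² = 6 (so σ⁴ = 36) and c = 10/44 = 0.227273: E[X²] = 36 · (1 + 0.227273) = 36 · 1.227273.

So E[X^2] = 44.181818.


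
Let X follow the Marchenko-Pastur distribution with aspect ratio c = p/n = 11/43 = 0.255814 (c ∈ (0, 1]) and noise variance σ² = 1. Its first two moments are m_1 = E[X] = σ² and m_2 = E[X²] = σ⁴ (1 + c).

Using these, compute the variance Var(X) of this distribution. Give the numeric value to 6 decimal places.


m_1 = E[X] = σ² = 1, so m_1² = 1.
m_2 = E[X²] = σ⁴ (1 + c) = 1 · (1 + 0.255814) = 1 · 1.255814 = 1.255814.
(Note m_2 − m_1² simplifies to c · σ⁴ = 0.255814 · 1.)

Var(X) = m_2 − m_1² = 1.255814 − 1 = 0.255814.


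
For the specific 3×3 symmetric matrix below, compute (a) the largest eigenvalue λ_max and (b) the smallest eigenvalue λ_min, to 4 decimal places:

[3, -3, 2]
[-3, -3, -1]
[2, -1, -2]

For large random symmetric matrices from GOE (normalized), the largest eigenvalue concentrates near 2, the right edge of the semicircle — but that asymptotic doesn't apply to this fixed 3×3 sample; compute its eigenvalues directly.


Since M is real symmetric, all three eigenvalues are real; they are the roots of det(λI − M) = λ³ − (tr M) λ² + s λ − det M, where s is the sum of the principal 2×2 minors.
tr M = 3 + (-3) + (-2) = -2.
s = (3·(-3) − (-3)²) + (3·(-2) − 2²) + ((-3)·(-2) − (-1)²) = -18 + (-10) + 5 = -23.
det M (expand along row 1) = 3·5 − (-3)·8 + 2·9 = 57.
Characteristic polynomial: λ³ + 2λ² − 23λ − 57 = 0.
Substitute λ = y + (tr M)/3 = y − 0.666667 to remove the quadratic term: y³ + p·y + q = 0 with p = s − (tr M)²/3 = -24.333333 and q = −2(tr M)³/27 + (tr M)·s/3 − det M = -41.074074.
Three real roots ⇒ use the trigonometric (Viète) form: r = 2√(−p/3) = 5.696002, φ = arccos(3q/(p·r)) = arccos(0.889032) = 0.475570 rad.
y_k = r·cos(φ/3 − 2πk/3) for k = 0, 1, 2 gives y = 5.624583, -2.033585, -3.590998.
λ_k = y_k − 0.666667 gives λ = 4.9579, -2.7003, -4.2577 (check: the sum is -2.0000 = tr M).

Hence λ_max = 4.9579 and λ_min = -4.2577.


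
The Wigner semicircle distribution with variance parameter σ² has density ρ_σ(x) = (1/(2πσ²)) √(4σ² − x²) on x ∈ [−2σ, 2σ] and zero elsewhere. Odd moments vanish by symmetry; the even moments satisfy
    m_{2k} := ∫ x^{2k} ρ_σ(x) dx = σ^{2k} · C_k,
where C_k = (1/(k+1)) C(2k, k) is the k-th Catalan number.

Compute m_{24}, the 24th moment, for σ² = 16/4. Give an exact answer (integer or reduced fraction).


By the scaled semicircle moment identity, m_{2k} = σ^{2k} · C_k with k = 12.
C_12 = (1/(k+1)) · C(2k, k) = (1/13) · C(24, 12) = (1/13) · 2704156 = 208012.
σ^{2k} = (σ²)^k = (16/4)^12 = 16777216.

Therefore m_{24} = σ^{24} · C_12 = 16777216 · 208012 = 3489862254592.


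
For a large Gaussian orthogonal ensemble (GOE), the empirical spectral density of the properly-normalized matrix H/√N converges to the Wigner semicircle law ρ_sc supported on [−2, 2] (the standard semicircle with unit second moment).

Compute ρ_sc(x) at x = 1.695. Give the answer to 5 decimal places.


ρ_sc(x) = (1/(2π)) √(4 − x²). With x = 1.695:
  4 − x² = 4 − (1.695)² = 4 − 2.873025 = 1.126975.
  √(4 − x²) = 1.061591.
  1/(2π) = 0.159155.
  ρ_sc(1.695) = 0.159155 · 1.061591 = 0.168957.

Rounded to 5 decimal places: ρ_sc(1.695) ≈ 0.16896.


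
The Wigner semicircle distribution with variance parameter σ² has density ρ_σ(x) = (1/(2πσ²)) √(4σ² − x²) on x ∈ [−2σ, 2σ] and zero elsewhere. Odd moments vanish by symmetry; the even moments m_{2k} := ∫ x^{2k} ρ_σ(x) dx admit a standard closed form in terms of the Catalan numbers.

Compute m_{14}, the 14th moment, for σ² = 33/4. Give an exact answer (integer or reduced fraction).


By the scaled semicircle moment identity, m_{2k} = σ^{2k} · C_k with k = 7.
C_7 = (1/(k+1)) · C(2k, k) = (1/8) · C(14, 7) = (1/8) · 3432 = 429.
σ^{2k} = (σ²)^k = (33/4)^7 = 42618442977/16384.

Therefore m_{14} = σ^{14} · C_7 = (42618442977/16384) · 429 = 18283312037133/16384.


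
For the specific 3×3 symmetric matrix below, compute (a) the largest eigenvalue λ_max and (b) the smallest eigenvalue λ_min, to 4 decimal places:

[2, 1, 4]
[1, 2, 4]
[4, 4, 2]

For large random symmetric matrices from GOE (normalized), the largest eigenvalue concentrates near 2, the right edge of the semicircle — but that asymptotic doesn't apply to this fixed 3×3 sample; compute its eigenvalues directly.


Since M is real symmetric, all three eigenvalues are real; they are the roots of det(λI − M) = λ³ − (tr M) λ² + s λ − det M, where s is the sum of the principal 2×2 minors.
tr M = 2 + 2 + 2 = 6.
s = (2·2 − 1²) + (2·2 − 4²) + (2·2 − 4²) = 3 + (-12) + (-12) = -21.
det M (expand along row 1) = 2·(-12) − 1·(-14) + 4·(-4) = -26.
Characteristic polynomial: λ³ − 6λ² − 21λ + 26 = 0.
Substitute λ = y + (tr M)/3 = y + 2.000000 to remove the quadratic term: y³ + p·y + q = 0 with p = s − (tr M)²/3 = -33.000000 and q = −2(tr M)³/27 + (tr M)·s/3 − det M = -32.000000.
Three real roots ⇒ use the trigonometric (Viète) form: r = 2√(−p/3) = 6.633250, φ = arccos(3q/(p·r)) = arccos(0.438562) = 1.116798 rad.
y_k = r·cos(φ/3 − 2πk/3) for k = 0, 1, 2 gives y = 6.178908, -1.000000, -5.178908.
λ_k = y_k + 2.000000 gives λ = 8.1789, 1.0000, -3.1789 (check: the sum is 6.0000 = tr M).

Hence λ_max = 8.1789 and λ_min = -3.1789.


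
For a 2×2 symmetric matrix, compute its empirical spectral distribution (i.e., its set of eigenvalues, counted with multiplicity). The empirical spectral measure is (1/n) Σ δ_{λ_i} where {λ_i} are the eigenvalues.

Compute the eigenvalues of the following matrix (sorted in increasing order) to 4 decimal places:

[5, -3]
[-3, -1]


Since M is real symmetric, both eigenvalues are real; they are the roots of det(λI − M) = λ² − (tr M) λ + det M.
tr M = 5 + (-1) = 4.
det M = 5·(-1) − (-3)² = -5 − 9 = -14.
Characteristic polynomial: λ² − 4λ − 14 = 0.
Discriminant Δ = (tr M)² − 4·det M = 16 − (-56) = 72; √Δ = 8.485281.
λ = (tr M ± √Δ)/2 = (4 ± 8.485281)/2, giving (tr M − √Δ)/2 = -2.2426 and (tr M + √Δ)/2 = 6.2426.

Eigenvalues sorted in increasing order: [-2.2426, 6.2426].


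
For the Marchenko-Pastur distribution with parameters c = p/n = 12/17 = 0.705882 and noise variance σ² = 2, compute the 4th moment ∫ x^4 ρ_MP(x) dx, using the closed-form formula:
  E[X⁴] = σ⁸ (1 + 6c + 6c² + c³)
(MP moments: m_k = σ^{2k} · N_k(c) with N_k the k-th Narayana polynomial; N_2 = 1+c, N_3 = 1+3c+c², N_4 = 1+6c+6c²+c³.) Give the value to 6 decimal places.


E[X⁴] = σ⁸ (1 + 6c + 6c² + c³) (fourth MP moment). With σ² = 2 (so σ⁸ = 16) and c = 12/17 = 0.705882: E[X⁴] = 16 · (1 + 6·0.705882 + 6·(0.705882)² + (0.705882)³) = 16 · 8.576633.

So E[X^4] = 137.226135.


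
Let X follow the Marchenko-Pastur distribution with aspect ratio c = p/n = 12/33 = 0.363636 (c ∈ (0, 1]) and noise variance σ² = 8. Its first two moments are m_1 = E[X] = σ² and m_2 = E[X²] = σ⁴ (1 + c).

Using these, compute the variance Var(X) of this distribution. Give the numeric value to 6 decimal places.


m_1 = E[X] = σ² = 8, so m_1² = 64.
m_2 = E[X²] = σ⁴ (1 + c) = 64 · (1 + 0.363636) = 64 · 1.363636 = 87.272727.
(Note m_2 − m_1² simplifies to c · σ⁴ = 0.363636 · 64.)

Var(X) = m_2 − m_1² = 87.272727 − 64 = 23.272727.


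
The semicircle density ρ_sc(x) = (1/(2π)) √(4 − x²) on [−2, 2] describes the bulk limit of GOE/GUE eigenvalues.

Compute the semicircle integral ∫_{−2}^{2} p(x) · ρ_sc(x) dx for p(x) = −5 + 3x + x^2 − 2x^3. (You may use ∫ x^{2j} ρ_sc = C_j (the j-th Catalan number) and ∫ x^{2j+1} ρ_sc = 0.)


Write p(x) = Σ a_i x^i, split into monomials and integrate each against ρ_sc separately.
Using ∫ x^{2j} ρ_sc = C_j = (1/(j+1)) C(2j, j) (Catalan numbers) and ∫ x^{2j+1} ρ_sc = 0 (odd monomials vanish by symmetry):
  i = 0 (even): a_0 · C_{0} = -5 · 1 = -5
  i = 1 (odd): ∫ x^1 ρ_sc = 0 (vanishes)
  i = 2 (even): a_2 · C_{1} = 1 · 1 = 1
  i = 3 (odd): ∫ x^3 ρ_sc = 0 (vanishes)

Summing the contributions: ∫_{−2}^{2} p(x) ρ_sc(x) dx = (-5) + 1 = -4.


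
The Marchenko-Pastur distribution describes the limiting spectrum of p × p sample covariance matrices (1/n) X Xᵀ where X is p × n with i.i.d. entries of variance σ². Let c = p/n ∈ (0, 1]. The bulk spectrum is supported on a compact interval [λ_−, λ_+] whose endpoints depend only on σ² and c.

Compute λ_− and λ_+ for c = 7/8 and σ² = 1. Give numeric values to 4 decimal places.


c = 7/8 = 0.875000; √c = 0.935414.
λ_− = σ² (1 − √c)² = 1 · (1 − 0.935414)² = 1 · (0.064586)² = 0.004171.
λ_+ = σ² (1 + √c)² = 1 · (1 + 0.935414)² = 1 · (1.935414)² = 3.745829.

Rounded to 4 decimal places: λ_− ≈ 0.0042, λ_+ ≈ 3.7458.


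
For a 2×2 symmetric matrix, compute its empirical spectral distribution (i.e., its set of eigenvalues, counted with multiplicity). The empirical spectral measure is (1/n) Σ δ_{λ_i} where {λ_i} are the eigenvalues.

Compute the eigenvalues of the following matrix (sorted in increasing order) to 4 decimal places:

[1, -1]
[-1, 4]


Since M is real symmetric, both eigenvalues are real; they are the roots of det(λI − M) = λ² − (tr M) λ + det M.
tr M = 1 + 4 = 5.
det M = 1·4 − (-1)² = 4 − 1 = 3.
Characteristic polynomial: λ² − 5λ + 3 = 0.
Discriminant Δ = (tr M)² − 4·det M = 25 − 12 = 13; √Δ = 3.605551.
λ = (tr M ± √Δ)/2 = (5 ± 3.605551)/2, giving (tr M − √Δ)/2 = 0.6972 and (tr M + √Δ)/2 = 4.3028.

Eigenvalues sorted in increasing order: [0.6972, 4.3028].


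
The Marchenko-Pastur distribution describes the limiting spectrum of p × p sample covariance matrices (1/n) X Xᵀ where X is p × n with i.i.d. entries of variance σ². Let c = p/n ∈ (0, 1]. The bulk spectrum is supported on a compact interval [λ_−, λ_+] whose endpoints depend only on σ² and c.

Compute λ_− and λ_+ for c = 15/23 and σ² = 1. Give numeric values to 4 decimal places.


c = 15/23 = 0.652174; √c = 0.807573.
λ_− = σ² (1 − √c)² = 1 · (1 − 0.807573)² = 1 · (0.192427)² = 0.037028.
λ_+ = σ² (1 + √c)² = 1 · (1 + 0.807573)² = 1 · (1.807573)² = 3.267320.

Rounded to 4 decimal places: λ_− ≈ 0.0370, λ_+ ≈ 3.2673.


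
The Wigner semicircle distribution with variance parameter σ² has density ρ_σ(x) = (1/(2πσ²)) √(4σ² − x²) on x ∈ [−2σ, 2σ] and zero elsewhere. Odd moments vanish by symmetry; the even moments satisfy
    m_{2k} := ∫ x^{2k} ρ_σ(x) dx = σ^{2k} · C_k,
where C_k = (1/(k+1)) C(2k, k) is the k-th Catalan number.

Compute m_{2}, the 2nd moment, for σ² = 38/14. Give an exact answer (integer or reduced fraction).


By the scaled semicircle moment identity, m_{2k} = σ^{2k} · C_k with k = 1.
C_1 = (1/(k+1)) · C(2k, k) = (1/2) · C(2, 1) = (1/2) · 2 = 1.
σ^{2k} = (σ²)^k = (38/14)^1 = 19/7.

Therefore m_{2} = σ^{2} · C_1 = (19/7) · 1 = 19/7.


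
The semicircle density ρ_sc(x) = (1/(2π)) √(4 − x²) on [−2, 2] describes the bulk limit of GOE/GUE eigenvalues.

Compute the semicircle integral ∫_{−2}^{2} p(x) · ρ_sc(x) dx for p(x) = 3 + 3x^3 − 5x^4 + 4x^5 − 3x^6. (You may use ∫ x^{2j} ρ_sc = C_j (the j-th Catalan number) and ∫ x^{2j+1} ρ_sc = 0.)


Write p(x) = Σ a_i x^i, split into monomials and integrate each against ρ_sc separately.
Using ∫ x^{2j} ρ_sc = C_j = (1/(j+1)) C(2j, j) (Catalan numbers) and ∫ x^{2j+1} ρ_sc = 0 (odd monomials vanish by symmetry):
  i = 0 (even): a_0 · C_{0} = 3 · 1 = 3
  i = 3 (odd): ∫ x^3 ρ_sc = 0 (vanishes)
  i = 4 (even): a_4 · C_{2} = -5 · 2 = -10
  i = 5 (odd): ∫ x^5 ρ_sc = 0 (vanishes)
  i = 6 (even): a_6 · C_{3} = -3 · 5 = -15

Summing the contributions: ∫_{−2}^{2} p(x) ρ_sc(x) dx = 3 + (-10) + (-15) = -22.


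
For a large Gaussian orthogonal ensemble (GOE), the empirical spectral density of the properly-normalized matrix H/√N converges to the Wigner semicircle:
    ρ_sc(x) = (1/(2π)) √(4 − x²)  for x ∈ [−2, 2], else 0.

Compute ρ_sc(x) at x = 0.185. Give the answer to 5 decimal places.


ρ_sc(x) = (1/(2π)) √(4 − x²). With x = 0.185:
  4 − x² = 4 − (0.185)² = 4 − 0.034225 = 3.965775.
  √(4 − x²) = 1.991425.
  1/(2π) = 0.159155.
  ρ_sc(0.185) = 0.159155 · 1.991425 = 0.316945.

Rounded to 5 decimal places: ρ_sc(0.185) ≈ 0.31695.


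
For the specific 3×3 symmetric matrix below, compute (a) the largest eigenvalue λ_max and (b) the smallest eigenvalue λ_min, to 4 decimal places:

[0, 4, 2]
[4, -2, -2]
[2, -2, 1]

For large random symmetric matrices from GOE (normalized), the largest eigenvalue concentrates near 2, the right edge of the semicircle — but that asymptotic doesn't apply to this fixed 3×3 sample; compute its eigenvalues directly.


Since M is real symmetric, all three eigenvalues are real; they are the roots of det(λI − M) = λ³ − (tr M) λ² + s λ − det M, where s is the sum of the principal 2×2 minors.
tr M = 0 + (-2) + 1 = -1.
s = (0·(-2) − 4²) + (0·1 − 2²) + ((-2)·1 − (-2)²) = -16 + (-4) + (-6) = -26.
det M (expand along row 1) = 0·(-6) − 4·8 + 2·(-4) = -40.
Characteristic polynomial: λ³ + λ² − 26λ + 40 = 0.
Substitute λ = y + (tr M)/3 = y − 0.333333 to remove the quadratic term: y³ + p·y + q = 0 with p = s − (tr M)²/3 = -26.333333 and q = −2(tr M)³/27 + (tr M)·s/3 − det M = 48.740741.
Three real roots ⇒ use the trigonometric (Viète) form: r = 2√(−p/3) = 5.925463, φ = arccos(3q/(p·r)) = arccos(-0.937099) = 2.785020 rad.
y_k = r·cos(φ/3 − 2πk/3) for k = 0, 1, 2 gives y = 3.550324, 2.333333, -5.883657.
λ_k = y_k − 0.333333 gives λ = 3.2170, 2.0000, -6.2170 (check: the sum is -1.0000 = tr M).

Hence λ_max = 3.2170 and λ_min = -6.2170.


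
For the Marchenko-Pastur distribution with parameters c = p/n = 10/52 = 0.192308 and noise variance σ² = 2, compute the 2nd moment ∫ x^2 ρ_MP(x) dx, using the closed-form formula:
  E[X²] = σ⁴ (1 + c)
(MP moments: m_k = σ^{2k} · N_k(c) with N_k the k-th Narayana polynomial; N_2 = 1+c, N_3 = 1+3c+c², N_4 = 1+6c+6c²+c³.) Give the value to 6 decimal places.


E[X²] = σ⁴ (1 + c) (second MP moment). With σ² = 2 (so σ⁴ = 4) and c = 10/52 = 0.192308: E[X²] = 4 · (1 + 0.192308) = 4 · 1.192308.

So E[X^2] = 4.769231.


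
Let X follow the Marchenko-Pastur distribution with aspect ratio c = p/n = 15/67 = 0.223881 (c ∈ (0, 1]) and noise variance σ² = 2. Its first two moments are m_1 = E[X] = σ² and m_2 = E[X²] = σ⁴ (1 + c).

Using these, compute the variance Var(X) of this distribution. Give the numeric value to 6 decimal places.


m_1 = E[X] = σ² = 2, so m_1² = 4.
m_2 = E[X²] = σ⁴ (1 + c) = 4 · (1 + 0.223881) = 4 · 1.223881 = 4.895522.
(Note m_2 − m_1² simplifies to c · σ⁴ = 0.223881 · 4.)

Var(X) = m_2 − m_1² = 4.895522 − 4 = 0.895522.


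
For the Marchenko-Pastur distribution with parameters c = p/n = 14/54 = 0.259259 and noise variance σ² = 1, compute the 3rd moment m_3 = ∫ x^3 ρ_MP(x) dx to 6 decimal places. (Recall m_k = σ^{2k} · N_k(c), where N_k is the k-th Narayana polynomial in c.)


E[X³] = σ⁶ (1 + 3c + c²) (third MP moment). With σ² = 1 (so σ⁶ = 1) and c = 14/54 = 0.259259: E[X³] = 1 · (1 + 3·0.259259 + (0.259259)²) = 1 · 1.844993.

So E[X^3] = 1.844993.


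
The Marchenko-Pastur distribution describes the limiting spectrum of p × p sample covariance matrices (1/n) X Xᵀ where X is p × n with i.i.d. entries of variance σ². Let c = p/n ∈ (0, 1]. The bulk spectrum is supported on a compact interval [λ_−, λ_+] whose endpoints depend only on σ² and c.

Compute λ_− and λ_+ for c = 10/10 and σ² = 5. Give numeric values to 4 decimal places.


c = 10/10 = 1.000000; √c = 1.000000.
λ_− = σ² (1 − √c)² = 5 · (1 − 1.000000)² = 5 · (0.000000)² = 0.000000.
λ_+ = σ² (1 + √c)² = 5 · (1 + 1.000000)² = 5 · (2.000000)² = 20.000000.

Rounded to 4 decimal places: λ_− ≈ 0.0000, λ_+ ≈ 20.0000.


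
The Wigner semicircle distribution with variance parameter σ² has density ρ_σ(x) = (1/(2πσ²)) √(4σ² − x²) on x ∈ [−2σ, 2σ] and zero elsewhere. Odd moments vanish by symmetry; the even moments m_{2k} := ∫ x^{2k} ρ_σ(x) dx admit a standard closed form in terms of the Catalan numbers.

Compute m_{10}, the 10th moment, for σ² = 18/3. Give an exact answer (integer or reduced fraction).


By the scaled semicircle moment identity, m_{2k} = σ^{2k} · C_k with k = 5.
C_5 = (1/(k+1)) · C(2k, k) = (1/6) · C(10, 5) = (1/6) · 252 = 42.
σ^{2k} = (σ²)^k = (18/3)^5 = 7776.

Therefore m_{10} = σ^{10} · C_5 = 7776 · 42 = 326592.


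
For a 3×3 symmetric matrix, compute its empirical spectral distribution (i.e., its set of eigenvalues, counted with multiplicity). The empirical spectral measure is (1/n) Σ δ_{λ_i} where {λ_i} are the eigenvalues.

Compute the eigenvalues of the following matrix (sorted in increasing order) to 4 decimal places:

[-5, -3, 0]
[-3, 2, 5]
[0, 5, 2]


Since M is real symmetric, all three eigenvalues are real; they are the roots of det(λI − M) = λ³ − (tr M) λ² + s λ − det M, where s is the sum of the principal 2×2 minors.
tr M = -5 + 2 + 2 = -1.
s = ((-5)·2 − (-3)²) + ((-5)·2 − 0²) + (2·2 − 5²) = -19 + (-10) + (-21) = -50.
det M (expand along row 1) = (-5)·(-21) − (-3)·(-6) + 0·(-15) = 87.
Characteristic polynomial: λ³ + λ² − 50λ − 87 = 0.
Substitute λ = y + (tr M)/3 = y − 0.333333 to remove the quadratic term: y³ + p·y + q = 0 with p = s − (tr M)²/3 = -50.333333 and q = −2(tr M)³/27 + (tr M)·s/3 − det M = -70.259259.
Three real roots ⇒ use the trigonometric (Viète) form: r = 2√(−p/3) = 8.192137, φ = arccos(3q/(p·r)) = arccos(0.511178) = 1.034242 rad.
y_k = r·cos(φ/3 − 2πk/3) for k = 0, 1, 2 gives y = 7.710119, -1.457377, -6.252742.
λ_k = y_k − 0.333333 gives λ = 7.3768, -1.7907, -6.5861 (check: the sum is -1.0000 = tr M).

Eigenvalues sorted in increasing order: [-6.5861, -1.7907, 7.3768].


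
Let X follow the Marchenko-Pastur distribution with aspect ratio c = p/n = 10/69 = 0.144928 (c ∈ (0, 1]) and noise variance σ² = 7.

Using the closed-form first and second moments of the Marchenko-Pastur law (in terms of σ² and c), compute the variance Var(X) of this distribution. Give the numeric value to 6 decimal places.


Recall the MP moments m_1 = E[X] = σ² and m_2 = E[X²] = σ⁴ (1 + c).
m_1 = E[X] = σ² = 7, so m_1² = 49.
m_2 = E[X²] = σ⁴ (1 + c) = 49 · (1 + 0.144928) = 49 · 1.144928 = 56.101449.
(Note m_2 − m_1² simplifies to c · σ⁴ = 0.144928 · 49.)

Var(X) = m_2 − m_1² = 56.101449 − 49 = 7.101449.


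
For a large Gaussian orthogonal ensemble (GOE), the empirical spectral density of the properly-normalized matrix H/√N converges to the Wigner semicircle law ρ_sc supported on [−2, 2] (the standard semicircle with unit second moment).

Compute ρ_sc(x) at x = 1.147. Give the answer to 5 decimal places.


ρ_sc(x) = (1/(2π)) √(4 − x²). With x = 1.147:
  4 − x² = 4 − (1.147)² = 4 − 1.315609 = 2.684391.
  √(4 − x²) = 1.638411.
  1/(2π) = 0.159155.
  ρ_sc(1.147) = 0.159155 · 1.638411 = 0.260761.

Rounded to 5 decimal places: ρ_sc(1.147) ≈ 0.26076.


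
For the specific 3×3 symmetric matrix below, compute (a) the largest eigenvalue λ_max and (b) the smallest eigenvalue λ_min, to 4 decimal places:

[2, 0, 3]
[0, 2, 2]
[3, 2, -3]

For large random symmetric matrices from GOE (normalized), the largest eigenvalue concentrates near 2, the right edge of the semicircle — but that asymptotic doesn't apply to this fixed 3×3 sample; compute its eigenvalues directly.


Since M is real symmetric, all three eigenvalues are real; they are the roots of det(λI − M) = λ³ − (tr M) λ² + s λ − det M, where s is the sum of the principal 2×2 minors.
tr M = 2 + 2 + (-3) = 1.
s = (2·2 − 0²) + (2·(-3) − 3²) + (2·(-3) − 2²) = 4 + (-15) + (-10) = -21.
det M (expand along row 1) = 2·(-10) − 0·(-6) + 3·(-6) = -38.
Characteristic polynomial: λ³ − λ² − 21λ + 38 = 0.
Substitute λ = y + (tr M)/3 = y + 0.333333 to remove the quadratic term: y³ + p·y + q = 0 with p = s − (tr M)²/3 = -21.333333 and q = −2(tr M)³/27 + (tr M)·s/3 − det M = 30.925926.
Three real roots ⇒ use the trigonometric (Viète) form: r = 2√(−p/3) = 5.333333, φ = arccos(3q/(p·r)) = arccos(-0.815430) = 2.524267 rad.
y_k = r·cos(φ/3 − 2πk/3) for k = 0, 1, 2 gives y = 3.554149, 1.666667, -5.220816.
λ_k = y_k + 0.333333 gives λ = 3.8875, 2.0000, -4.8875 (check: the sum is 1.0000 = tr M).

Hence λ_max = 3.8875 and λ_min = -4.8875.


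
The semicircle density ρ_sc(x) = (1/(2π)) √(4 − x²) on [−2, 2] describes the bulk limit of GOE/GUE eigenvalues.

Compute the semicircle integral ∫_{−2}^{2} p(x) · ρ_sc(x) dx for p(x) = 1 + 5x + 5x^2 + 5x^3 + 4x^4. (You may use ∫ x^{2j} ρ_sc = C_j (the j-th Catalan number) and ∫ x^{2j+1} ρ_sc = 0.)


Write p(x) = Σ a_i x^i, split into monomials and integrate each against ρ_sc separately.
Using ∫ x^{2j} ρ_sc = C_j = (1/(j+1)) C(2j, j) (Catalan numbers) and ∫ x^{2j+1} ρ_sc = 0 (odd monomials vanish by symmetry):
  i = 0 (even): a_0 · C_{0} = 1 · 1 = 1
  i = 1 (odd): ∫ x^1 ρ_sc = 0 (vanishes)
  i = 2 (even): a_2 · C_{1} = 5 · 1 = 5
  i = 3 (odd): ∫ x^3 ρ_sc = 0 (vanishes)
  i = 4 (even): a_4 · C_{2} = 4 · 2 = 8

Summing the contributions: ∫_{−2}^{2} p(x) ρ_sc(x) dx = 1 + 5 + 8 = 14.


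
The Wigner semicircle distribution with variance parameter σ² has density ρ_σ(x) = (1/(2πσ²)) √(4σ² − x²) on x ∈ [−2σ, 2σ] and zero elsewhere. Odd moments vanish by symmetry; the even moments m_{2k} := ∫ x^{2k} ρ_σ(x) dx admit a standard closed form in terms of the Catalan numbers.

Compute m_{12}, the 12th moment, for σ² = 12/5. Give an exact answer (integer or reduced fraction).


By the scaled semicircle moment identity, m_{2k} = σ^{2k} · C_k with k = 6.
C_6 = (1/(k+1)) · C(2k, k) = (1/7) · C(12, 6) = (1/7) · 924 = 132.
σ^{2k} = (σ²)^k = (12/5)^6 = 2985984/15625.

Therefore m_{12} = σ^{12} · C_6 = (2985984/15625) · 132 = 394149888/15625.


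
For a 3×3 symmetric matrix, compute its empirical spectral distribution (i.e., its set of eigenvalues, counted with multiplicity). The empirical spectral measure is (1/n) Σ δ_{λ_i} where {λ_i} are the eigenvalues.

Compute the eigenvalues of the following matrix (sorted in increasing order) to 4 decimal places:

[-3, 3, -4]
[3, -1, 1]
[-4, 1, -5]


Since M is real symmetric, all three eigenvalues are real; they are the roots of det(λI − M) = λ³ − (tr M) λ² + s λ − det M, where s is the sum of the principal 2×2 minors.
tr M = -3 + (-1) + (-5) = -9.
s = ((-3)·(-1) − 3²) + ((-3)·(-5) − (-4)²) + ((-1)·(-5) − 1²) = -6 + (-1) + 4 = -3.
det M (expand along row 1) = (-3)·4 − 3·(-11) + (-4)·(-1) = 25.
Characteristic polynomial: λ³ + 9λ² − 3λ − 25 = 0.
Substitute λ = y + (tr M)/3 = y − 3.000000 to remove the quadratic term: y³ + p·y + q = 0 with p = s − (tr M)²/3 = -30.000000 and q = −2(tr M)³/27 + (tr M)·s/3 − det M = 38.000000.
Three real roots ⇒ use the trigonometric (Viète) form: r = 2√(−p/3) = 6.324555, φ = arccos(3q/(p·r)) = arccos(-0.600833) = 2.215339 rad.
y_k = r·cos(φ/3 − 2πk/3) for k = 0, 1, 2 gives y = 4.677106, 1.348385, -6.025491.
λ_k = y_k − 3.000000 gives λ = 1.6771, -1.6516, -9.0255 (check: the sum is -9.0000 = tr M).

Eigenvalues sorted in increasing order: [-9.0255, -1.6516, 1.6771].


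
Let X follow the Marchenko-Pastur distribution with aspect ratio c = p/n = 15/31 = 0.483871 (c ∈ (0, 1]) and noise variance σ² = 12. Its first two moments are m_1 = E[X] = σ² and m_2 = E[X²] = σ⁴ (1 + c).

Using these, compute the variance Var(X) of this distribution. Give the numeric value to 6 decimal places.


m_1 = E[X] = σ² = 12, so m_1² = 144.
m_2 = E[X²] = σ⁴ (1 + c) = 144 · (1 + 0.483871) = 144 · 1.483871 = 213.677419.
(Note m_2 − m_1² simplifies to c · σ⁴ = 0.483871 · 144.)

Var(X) = m_2 − m_1² = 213.677419 − 144 = 69.677419.


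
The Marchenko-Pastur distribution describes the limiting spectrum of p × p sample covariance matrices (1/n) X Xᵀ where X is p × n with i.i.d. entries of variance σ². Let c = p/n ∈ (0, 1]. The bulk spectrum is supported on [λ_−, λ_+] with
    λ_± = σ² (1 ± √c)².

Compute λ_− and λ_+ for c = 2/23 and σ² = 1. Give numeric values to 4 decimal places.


c = 2/23 = 0.086957; √c = 0.294884.
λ_− = σ² (1 − √c)² = 1 · (1 − 0.294884)² = 1 · (0.705116)² = 0.497189.
λ_+ = σ² (1 + √c)² = 1 · (1 + 0.294884)² = 1 · (1.294884)² = 1.676724.

Rounded to 4 decimal places: λ_− ≈ 0.4972, λ_+ ≈ 1.6767.


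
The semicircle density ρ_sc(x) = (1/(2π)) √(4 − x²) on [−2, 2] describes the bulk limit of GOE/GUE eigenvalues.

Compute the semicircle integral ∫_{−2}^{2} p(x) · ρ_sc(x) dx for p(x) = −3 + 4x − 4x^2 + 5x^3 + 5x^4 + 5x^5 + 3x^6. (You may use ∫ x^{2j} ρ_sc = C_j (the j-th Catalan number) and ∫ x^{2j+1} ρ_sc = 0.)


Write p(x) = Σ a_i x^i, split into monomials and integrate each against ρ_sc separately.
Using ∫ x^{2j} ρ_sc = C_j = (1/(j+1)) C(2j, j) (Catalan numbers) and ∫ x^{2j+1} ρ_sc = 0 (odd monomials vanish by symmetry):
  i = 0 (even): a_0 · C_{0} = -3 · 1 = -3
  i = 1 (odd): ∫ x^1 ρ_sc = 0 (vanishes)
  i = 2 (even): a_2 · C_{1} = -4 · 1 = -4
  i = 3 (odd): ∫ x^3 ρ_sc = 0 (vanishes)
  i = 4 (even): a_4 · C_{2} = 5 · 2 = 10
  i = 5 (odd): ∫ x^5 ρ_sc = 0 (vanishes)
  i = 6 (even): a_6 · C_{3} = 3 · 5 = 15

Summing the contributions: ∫_{−2}^{2} p(x) ρ_sc(x) dx = (-3) + (-4) + 10 + 15 = 18.


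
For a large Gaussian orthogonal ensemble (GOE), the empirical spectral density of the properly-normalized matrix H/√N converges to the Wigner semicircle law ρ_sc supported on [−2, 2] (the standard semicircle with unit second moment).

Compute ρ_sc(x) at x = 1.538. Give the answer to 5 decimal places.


ρ_sc(x) = (1/(2π)) √(4 − x²). With x = 1.538:
  4 − x² = 4 − (1.538)² = 4 − 2.365444 = 1.634556.
  √(4 − x²) = 1.278498.
  1/(2π) = 0.159155.
  ρ_sc(1.538) = 0.159155 · 1.278498 = 0.203479.

Rounded to 5 decimal places: ρ_sc(1.538) ≈ 0.20348.


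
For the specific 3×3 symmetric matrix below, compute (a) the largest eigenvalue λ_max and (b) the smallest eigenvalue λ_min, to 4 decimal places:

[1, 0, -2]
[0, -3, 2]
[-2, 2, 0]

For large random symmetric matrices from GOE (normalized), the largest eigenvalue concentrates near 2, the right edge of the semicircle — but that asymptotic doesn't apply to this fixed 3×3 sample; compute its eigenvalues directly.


Since M is real symmetric, all three eigenvalues are real; they are the roots of det(λI − M) = λ³ − (tr M) λ² + s λ − det M, where s is the sum of the principal 2×2 minors.
tr M = 1 + (-3) + 0 = -2.
s = (1·(-3) − 0²) + (1·0 − (-2)²) + ((-3)·0 − 2²) = -3 + (-4) + (-4) = -11.
det M (expand along row 1) = 1·(-4) − 0·4 + (-2)·(-6) = 8.
Characteristic polynomial: λ³ + 2λ² − 11λ − 8 = 0.
Substitute λ = y + (tr M)/3 = y − 0.666667 to remove the quadratic term: y³ + p·y + q = 0 with p = s − (tr M)²/3 = -12.333333 and q = −2(tr M)³/27 + (tr M)·s/3 − det M = -0.074074.
Three real roots ⇒ use the trigonometric (Viète) form: r = 2√(−p/3) = 4.055175, φ = arccos(3q/(p·r)) = arccos(0.004443) = 1.566353 rad.
y_k = r·cos(φ/3 − 2πk/3) for k = 0, 1, 2 gives y = 3.514884, -0.006006, -3.508878.
λ_k = y_k − 0.666667 gives λ = 2.8482, -0.6727, -4.1755 (check: the sum is -2.0000 = tr M).

Hence λ_max = 2.8482 and λ_min = -4.1755.


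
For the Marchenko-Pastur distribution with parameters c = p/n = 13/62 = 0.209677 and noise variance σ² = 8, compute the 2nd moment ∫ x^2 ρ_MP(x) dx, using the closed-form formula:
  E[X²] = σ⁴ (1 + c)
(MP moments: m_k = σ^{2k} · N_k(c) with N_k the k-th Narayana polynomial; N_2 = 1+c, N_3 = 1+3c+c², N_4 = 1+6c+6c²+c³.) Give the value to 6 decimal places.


E[X²] = σ⁴ (1 + c) (second MP moment). With σ² = 8 (so σ⁴ = 64) and c = 13/62 = 0.209677: E[X²] = 64 · (1 + 0.209677) = 64 · 1.209677.

So E[X^2] = 77.419355.


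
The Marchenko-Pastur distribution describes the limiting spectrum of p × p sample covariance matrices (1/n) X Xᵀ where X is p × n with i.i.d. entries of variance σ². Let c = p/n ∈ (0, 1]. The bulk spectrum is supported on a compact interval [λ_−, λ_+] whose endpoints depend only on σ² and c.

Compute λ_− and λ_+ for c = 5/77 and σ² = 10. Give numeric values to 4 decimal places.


c = 5/77 = 0.064935; √c = 0.254824.
λ_− = σ² (1 − √c)² = 10 · (1 − 0.254824)² = 10 · (0.745176)² = 5.552879.
λ_+ = σ² (1 + √c)² = 10 · (1 + 0.254824)² = 10 · (1.254824)² = 15.745823.

Rounded to 4 decimal places: λ_− ≈ 5.5529, λ_+ ≈ 15.7458.


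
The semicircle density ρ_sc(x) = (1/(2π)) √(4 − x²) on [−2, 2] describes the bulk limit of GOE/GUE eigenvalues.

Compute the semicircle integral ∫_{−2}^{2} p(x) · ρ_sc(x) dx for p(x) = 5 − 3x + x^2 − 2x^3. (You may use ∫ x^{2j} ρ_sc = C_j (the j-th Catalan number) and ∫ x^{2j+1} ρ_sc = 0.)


Write p(x) = Σ a_i x^i, split into monomials and integrate each against ρ_sc separately.
Using ∫ x^{2j} ρ_sc = C_j = (1/(j+1)) C(2j, j) (Catalan numbers) and ∫ x^{2j+1} ρ_sc = 0 (odd monomials vanish by symmetry):
  i = 0 (even): a_0 · C_{0} = 5 · 1 = 5
  i = 1 (odd): ∫ x^1 ρ_sc = 0 (vanishes)
  i = 2 (even): a_2 · C_{1} = 1 · 1 = 1
  i = 3 (odd): ∫ x^3 ρ_sc = 0 (vanishes)

Summing the contributions: ∫_{−2}^{2} p(x) ρ_sc(x) dx = 5 + 1 = 6.


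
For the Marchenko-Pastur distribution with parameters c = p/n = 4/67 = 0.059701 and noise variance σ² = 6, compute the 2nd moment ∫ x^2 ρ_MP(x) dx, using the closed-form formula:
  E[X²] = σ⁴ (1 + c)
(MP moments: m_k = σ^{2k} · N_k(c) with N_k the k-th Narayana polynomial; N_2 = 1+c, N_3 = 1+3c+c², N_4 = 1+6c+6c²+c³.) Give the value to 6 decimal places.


E[X²] = σ⁴ (1 + c) (second MP moment). With σ² = 6 (so σ⁴ = 36) and c = 4/67 = 0.059701: E[X²] = 36 · (1 + 0.059701) = 36 · 1.059701.

So E[X^2] = 38.149254.


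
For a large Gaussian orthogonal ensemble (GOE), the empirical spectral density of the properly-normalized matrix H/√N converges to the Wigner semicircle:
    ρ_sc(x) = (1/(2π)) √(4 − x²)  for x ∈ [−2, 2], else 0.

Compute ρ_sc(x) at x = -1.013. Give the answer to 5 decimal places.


ρ_sc(x) = (1/(2π)) √(4 − x²). With x = -1.013:
  4 − x² = 4 − (-1.013)² = 4 − 1.026169 = 2.973831.
  √(4 − x²) = 1.724480.
  1/(2π) = 0.159155.
  ρ_sc(-1.013) = 0.159155 · 1.724480 = 0.274460.

Rounded to 5 decimal places: ρ_sc(-1.013) ≈ 0.27446.


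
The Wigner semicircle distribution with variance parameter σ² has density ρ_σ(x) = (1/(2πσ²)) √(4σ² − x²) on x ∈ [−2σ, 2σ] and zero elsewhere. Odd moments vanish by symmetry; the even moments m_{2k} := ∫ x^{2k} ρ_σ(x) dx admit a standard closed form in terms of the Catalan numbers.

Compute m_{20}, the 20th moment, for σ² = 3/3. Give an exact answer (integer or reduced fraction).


By the scaled semicircle moment identity, m_{2k} = σ^{2k} · C_k with k = 10.
C_10 = (1/(k+1)) · C(2k, k) = (1/11) · C(20, 10) = (1/11) · 184756 = 16796.
σ^{2k} = (σ²)^k = (3/3)^10 = 1.

Therefore m_{20} = σ^{20} · C_10 = 1 · 16796 = 16796.


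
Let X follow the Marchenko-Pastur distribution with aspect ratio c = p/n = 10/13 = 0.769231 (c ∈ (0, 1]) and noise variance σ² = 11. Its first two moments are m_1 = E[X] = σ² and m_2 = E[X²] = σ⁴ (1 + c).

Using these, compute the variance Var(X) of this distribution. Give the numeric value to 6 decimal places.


m_1 = E[X] = σ² = 11, so m_1² = 121.
m_2 = E[X²] = σ⁴ (1 + c) = 121 · (1 + 0.769231) = 121 · 1.769231 = 214.076923.
(Note m_2 − m_1² simplifies to c · σ⁴ = 0.769231 · 121.)

Var(X) = m_2 − m_1² = 214.076923 − 121 = 93.076923.


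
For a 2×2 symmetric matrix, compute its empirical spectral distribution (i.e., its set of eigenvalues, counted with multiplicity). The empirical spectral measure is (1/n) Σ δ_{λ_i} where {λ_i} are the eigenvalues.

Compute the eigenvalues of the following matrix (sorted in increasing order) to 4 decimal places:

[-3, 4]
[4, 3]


Since M is real symmetric, both eigenvalues are real; they are the roots of det(λI − M) = λ² − (tr M) λ + det M.
tr M = -3 + 3 = 0.
det M = (-3)·3 − 4² = -9 − 16 = -25.
Characteristic polynomial: λ² − 25 = 0.
Discriminant Δ = (tr M)² − 4·det M = 0 − (-100) = 100; √Δ = 10.000000.
λ = (tr M ± √Δ)/2 = (0 ± 10.000000)/2, giving (tr M − √Δ)/2 = -5.0000 and (tr M + √Δ)/2 = 5.0000.

Eigenvalues sorted in increasing order: [-5.0000, 5.0000].


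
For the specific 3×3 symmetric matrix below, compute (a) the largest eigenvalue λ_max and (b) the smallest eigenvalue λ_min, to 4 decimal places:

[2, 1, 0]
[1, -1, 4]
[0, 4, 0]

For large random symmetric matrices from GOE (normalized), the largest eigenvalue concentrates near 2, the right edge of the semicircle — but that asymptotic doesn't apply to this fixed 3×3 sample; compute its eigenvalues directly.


Since M is real symmetric, all three eigenvalues are real; they are the roots of det(λI − M) = λ³ − (tr M) λ² + s λ − det M, where s is the sum of the principal 2×2 minors.
tr M = 2 + (-1) + 0 = 1.
s = (2·(-1) − 1²) + (2·0 − 0²) + ((-1)·0 − 4²) = -3 + 0 + (-16) = -19.
det M (expand along row 1) = 2·(-16) − 1·0 + 0·4 = -32.
Characteristic polynomial: λ³ − λ² − 19λ + 32 = 0.
Substitute λ = y + (tr M)/3 = y + 0.333333 to remove the quadratic term: y³ + p·y + q = 0 with p = s − (tr M)²/3 = -19.333333 and q = −2(tr M)³/27 + (tr M)·s/3 − det M = 25.592593.
Three real roots ⇒ use the trigonometric (Viète) form: r = 2√(−p/3) = 5.077182, φ = arccos(3q/(p·r)) = arccos(-0.782179) = 2.468952 rad.
y_k = r·cos(φ/3 − 2πk/3) for k = 0, 1, 2 gives y = 3.452669, 1.497427, -4.950096.
λ_k = y_k + 0.333333 gives λ = 3.7860, 1.8308, -4.6168 (check: the sum is 1.0000 = tr M).

Hence λ_max = 3.7860 and λ_min = -4.6168.
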